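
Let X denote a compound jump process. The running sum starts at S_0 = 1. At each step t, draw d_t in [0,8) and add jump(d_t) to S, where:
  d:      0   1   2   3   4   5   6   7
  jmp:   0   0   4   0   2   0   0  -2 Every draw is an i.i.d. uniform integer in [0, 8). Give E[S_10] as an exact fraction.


6

Outcome values over d=0..7: [0, 0, 4, 0, 2, 0, 0, -2]
Σy = 4, Σy² = 24, M = 8
μ = 4/8 = 1/2,  σ² = 24/8 − (1/2)² = 11/4
E[S_10] = 1 + 10·(1/2) = 6


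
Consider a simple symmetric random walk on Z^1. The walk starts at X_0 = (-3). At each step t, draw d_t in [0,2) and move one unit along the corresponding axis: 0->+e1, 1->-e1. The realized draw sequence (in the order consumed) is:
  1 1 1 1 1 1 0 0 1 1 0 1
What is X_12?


t=0: X=(-3), d=1 → -e1, X_1=(-4)
t=1: X=(-4), d=1 → -e1, X_2=(-5)
t=2: X=(-5), d=1 → -e1, X_3=(-6)
t=3: X=(-6), d=1 → -e1, X_4=(-7)
t=4: X=(-7), d=1 → -e1, X_5=(-8)
t=5: X=(-8), d=1 → -e1, X_6=(-9)
t=6: X=(-9), d=0 → +e1, X_7=(-8)
t=7: X=(-8), d=0 → +e1, X_8=(-7)
t=8: X=(-7), d=1 → -e1, X_9=(-8)
t=9: X=(-8), d=1 → -e1, X_10=(-9)
t=10: X=(-9), d=0 → +e1, X_11=(-8)
t=11: X=(-8), d=1 → -e1, X_12=(-9)

(-9)


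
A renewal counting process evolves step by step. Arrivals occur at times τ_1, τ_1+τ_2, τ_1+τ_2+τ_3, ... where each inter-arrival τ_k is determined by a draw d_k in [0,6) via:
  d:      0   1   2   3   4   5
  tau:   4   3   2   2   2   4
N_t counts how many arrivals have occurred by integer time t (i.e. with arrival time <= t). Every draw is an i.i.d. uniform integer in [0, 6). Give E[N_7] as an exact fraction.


Inter-arrival values over d=0..5: [4, 3, 2, 2, 2, 4]
Each d has probability 1/6, so the pmf of τ is: f(2) = 1/2, f(3) = 1/6, f(4) = 1/3
Renewal equation for m(n) = E[N_n]: condition on τ_1 = k (if k <= n, one arrival plus a fresh copy on the remaining n−k steps): m(n) = F(n) + Σ_{k<=n} f(k)·m(n−k), where F(n) = P(τ <= n) and m(0) = 0
m(1) = F(1) = 0
m(2) = F(2) = 1/2
m(3) = F(3) = 2/3
m(4) = F(4) + f(2)·m(2) = 1 + 1/2·1/2 = 5/4
m(5) = F(5) + f(2)·m(3) + f(3)·m(2) = 1 + 1/2·2/3 + 1/6·1/2 = 17/12
m(6) = F(6) + f(2)·m(4) + f(3)·m(3) + f(4)·m(2) = 1 + 1/2·5/4 + 1/6·2/3 + 1/3·1/2 = 137/72
m(7) = F(7) + f(2)·m(5) + f(3)·m(4) + f(4)·m(3) = 1 + 1/2·17/12 + 1/6·5/4 + 1/3·2/3 = 77/36
E[N_7] = m(7) = 77/36

77/36


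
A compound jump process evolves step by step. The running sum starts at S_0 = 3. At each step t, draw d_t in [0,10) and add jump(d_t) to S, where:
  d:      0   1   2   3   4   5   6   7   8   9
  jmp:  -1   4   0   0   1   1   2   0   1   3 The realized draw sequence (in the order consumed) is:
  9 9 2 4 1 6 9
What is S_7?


19

t=0: S=3, d=9, jump=3, S_1=6
t=1: S=6, d=9, jump=3, S_2=9
t=2: S=9, d=2, jump=0, S_3=9
t=3: S=9, d=4, jump=1, S_4=10
t=4: S=10, d=1, jump=4, S_5=14
t=5: S=14, d=6, jump=2, S_6=16
t=6: S=16, d=9, jump=3, S_7=19


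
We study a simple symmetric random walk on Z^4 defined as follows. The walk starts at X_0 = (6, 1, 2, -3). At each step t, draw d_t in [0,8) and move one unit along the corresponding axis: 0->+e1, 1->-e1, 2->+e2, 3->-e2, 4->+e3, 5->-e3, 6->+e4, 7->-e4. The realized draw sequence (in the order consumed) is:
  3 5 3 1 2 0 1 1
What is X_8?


t=0: X=(6, 1, 2, -3), d=3 → -e2, X_1=(6, 0, 2, -3)
t=1: X=(6, 0, 2, -3), d=5 → -e3, X_2=(6, 0, 1, -3)
t=2: X=(6, 0, 1, -3), d=3 → -e2, X_3=(6, -1, 1, -3)
t=3: X=(6, -1, 1, -3), d=1 → -e1, X_4=(5, -1, 1, -3)
t=4: X=(5, -1, 1, -3), d=2 → +e2, X_5=(5, 0, 1, -3)
t=5: X=(5, 0, 1, -3), d=0 → +e1, X_6=(6, 0, 1, -3)
t=6: X=(6, 0, 1, -3), d=1 → -e1, X_7=(5, 0, 1, -3)
t=7: X=(5, 0, 1, -3), d=1 → -e1, X_8=(4, 0, 1, -3)

(4, 0, 1, -3)


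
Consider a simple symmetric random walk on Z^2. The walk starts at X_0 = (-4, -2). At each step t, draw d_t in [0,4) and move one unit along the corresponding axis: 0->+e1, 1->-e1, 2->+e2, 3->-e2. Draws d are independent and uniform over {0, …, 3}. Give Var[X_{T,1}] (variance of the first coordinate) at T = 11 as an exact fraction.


11/2

Outcome values over d=0..3: [1, -1, 0, 0]
Σy = 0, Σy² = 2, M = 4
μ = 0/4 = 0,  σ² = 2/4 − (0)² = 1/2
Independent increments: Var[X_11] = 11·σ² = 11·(1/2) = 11/2


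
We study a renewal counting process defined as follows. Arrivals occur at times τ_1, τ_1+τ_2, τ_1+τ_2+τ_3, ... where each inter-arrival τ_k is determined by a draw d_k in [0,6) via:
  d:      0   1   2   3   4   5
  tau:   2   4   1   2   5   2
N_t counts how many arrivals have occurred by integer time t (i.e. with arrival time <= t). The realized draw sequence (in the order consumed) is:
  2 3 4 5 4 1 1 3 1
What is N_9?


draw d_1=2: τ_1=1, arrival time A_1=1
draw d_2=3: τ_2=2, arrival time A_2=3
draw d_3=4: τ_3=5, arrival time A_3=8
draw d_4=5: τ_4=2, arrival time A_4=10
draw d_5=4: τ_5=5, arrival time A_5=15
draw d_6=1: τ_6=4, arrival time A_6=19
draw d_7=1: τ_7=4, arrival time A_7=23
draw d_8=3: τ_8=2, arrival time A_8=25
draw d_9=1: τ_9=4, arrival time A_9=29
N_t over t=0..9: 0:0 1:1 2:1 3:2 4:2 5:2 6:2 7:2 8:3 9:3

3


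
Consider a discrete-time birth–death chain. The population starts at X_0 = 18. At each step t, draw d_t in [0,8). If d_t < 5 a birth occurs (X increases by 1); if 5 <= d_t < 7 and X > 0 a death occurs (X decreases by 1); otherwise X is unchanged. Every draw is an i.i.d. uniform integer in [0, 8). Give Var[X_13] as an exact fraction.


X can drop by at most 1 per step and X_0 = 18 > T = 13, so X_t >= 18 − t >= 5 > 0 for every t <= 13: the floor at 0 (the 'and X > 0' condition) never binds. Hence X_13 = X_0 + Σ_{t<13} Y_t with i.i.d. increments Y_t = y(d_t) ∈ {+1, −1, 0}.
Outcome values over d=0..7: [1, 1, 1, 1, 1, -1, -1, 0]
Σy = 3, Σy² = 7, M = 8
μ = 3/8 = 3/8,  σ² = 7/8 − (3/8)² = 47/64
Independent increments: Var[X_13] = 13·σ² = 13·(47/64) = 611/64

611/64


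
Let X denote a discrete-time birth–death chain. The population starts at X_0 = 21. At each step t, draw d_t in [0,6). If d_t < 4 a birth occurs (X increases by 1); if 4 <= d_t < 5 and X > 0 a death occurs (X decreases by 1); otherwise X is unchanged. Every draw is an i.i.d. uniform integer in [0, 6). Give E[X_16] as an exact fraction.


29

X can drop by at most 1 per step and X_0 = 21 > T = 16, so X_t >= 21 − t >= 5 > 0 for every t <= 16: the floor at 0 (the 'and X > 0' condition) never binds. Hence X_16 = X_0 + Σ_{t<16} Y_t with i.i.d. increments Y_t = y(d_t) ∈ {+1, −1, 0}.
Outcome values over d=0..5: [1, 1, 1, 1, -1, 0]
Σy = 3, Σy² = 5, M = 6
μ = 3/6 = 1/2,  σ² = 5/6 − (1/2)² = 7/12
E[X_16] = 21 + 16·(1/2) = 29


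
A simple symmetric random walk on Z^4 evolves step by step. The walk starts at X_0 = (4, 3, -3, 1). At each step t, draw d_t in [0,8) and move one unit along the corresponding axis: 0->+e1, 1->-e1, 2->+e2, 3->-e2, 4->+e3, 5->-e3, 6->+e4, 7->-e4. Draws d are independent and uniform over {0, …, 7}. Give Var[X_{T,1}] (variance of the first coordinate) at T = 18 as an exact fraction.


Outcome values over d=0..7: [1, -1, 0, 0, 0, 0, 0, 0]
Σy = 0, Σy² = 2, M = 8
μ = 0/8 = 0,  σ² = 2/8 − (0)² = 1/4
Independent increments: Var[X_18] = 18·σ² = 18·(1/4) = 9/2

9/2


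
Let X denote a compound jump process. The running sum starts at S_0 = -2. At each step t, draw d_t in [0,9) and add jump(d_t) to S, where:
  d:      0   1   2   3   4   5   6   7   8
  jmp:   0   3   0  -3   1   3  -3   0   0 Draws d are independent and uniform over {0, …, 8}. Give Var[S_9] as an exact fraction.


332/9

Outcome values over d=0..8: [0, 3, 0, -3, 1, 3, -3, 0, 0]
Σy = 1, Σy² = 37, M = 9
μ = 1/9 = 1/9,  σ² = 37/9 − (1/9)² = 332/81
Independent increments: Var[S_9] = 9·σ² = 9·(332/81) = 332/9


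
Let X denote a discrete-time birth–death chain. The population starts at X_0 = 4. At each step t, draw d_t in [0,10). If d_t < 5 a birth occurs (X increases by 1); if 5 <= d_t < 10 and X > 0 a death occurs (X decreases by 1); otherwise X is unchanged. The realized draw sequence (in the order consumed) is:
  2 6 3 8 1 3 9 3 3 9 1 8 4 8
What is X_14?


6

t=0: X=4, d=2 → birth, X_1=5
t=1: X=5, d=6 → death, X_2=4
t=2: X=4, d=3 → birth, X_3=5
t=3: X=5, d=8 → death, X_4=4
t=4: X=4, d=1 → birth, X_5=5
t=5: X=5, d=3 → birth, X_6=6
t=6: X=6, d=9 → death, X_7=5
t=7: X=5, d=3 → birth, X_8=6
t=8: X=6, d=3 → birth, X_9=7
t=9: X=7, d=9 → death, X_10=6
t=10: X=6, d=1 → birth, X_11=7
t=11: X=7, d=8 → death, X_12=6
t=12: X=6, d=4 → birth, X_13=7
t=13: X=7, d=8 → death, X_14=6


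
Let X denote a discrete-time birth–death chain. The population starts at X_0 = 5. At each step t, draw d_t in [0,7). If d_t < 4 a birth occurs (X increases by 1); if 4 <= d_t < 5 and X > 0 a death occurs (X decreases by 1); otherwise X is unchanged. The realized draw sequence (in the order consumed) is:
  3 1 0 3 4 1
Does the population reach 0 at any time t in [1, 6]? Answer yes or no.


no

t=0: X=5, d=3 → birth, X_1=6
t=1: X=6, d=1 → birth, X_2=7
t=2: X=7, d=0 → birth, X_3=8
t=3: X=8, d=3 → birth, X_4=9
t=4: X=9, d=4 → death, X_5=8
t=5: X=8, d=1 → birth, X_6=9


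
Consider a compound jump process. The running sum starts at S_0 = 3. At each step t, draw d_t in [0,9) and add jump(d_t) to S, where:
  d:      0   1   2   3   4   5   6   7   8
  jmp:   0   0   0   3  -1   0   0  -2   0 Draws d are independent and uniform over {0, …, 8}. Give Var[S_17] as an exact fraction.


238/9

Outcome values over d=0..8: [0, 0, 0, 3, -1, 0, 0, -2, 0]
Σy = 0, Σy² = 14, M = 9
μ = 0/9 = 0,  σ² = 14/9 − (0)² = 14/9
Independent increments: Var[S_17] = 17·σ² = 17·(14/9) = 238/9


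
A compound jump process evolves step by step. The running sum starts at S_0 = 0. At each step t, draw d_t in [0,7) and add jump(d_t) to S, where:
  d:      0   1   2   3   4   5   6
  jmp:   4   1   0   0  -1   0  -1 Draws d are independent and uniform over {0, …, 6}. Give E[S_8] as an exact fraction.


Outcome values over d=0..6: [4, 1, 0, 0, -1, 0, -1]
Σy = 3, Σy² = 19, M = 7
μ = 3/7 = 3/7,  σ² = 19/7 − (3/7)² = 124/49
E[S_8] = 0 + 8·(3/7) = 24/7

24/7


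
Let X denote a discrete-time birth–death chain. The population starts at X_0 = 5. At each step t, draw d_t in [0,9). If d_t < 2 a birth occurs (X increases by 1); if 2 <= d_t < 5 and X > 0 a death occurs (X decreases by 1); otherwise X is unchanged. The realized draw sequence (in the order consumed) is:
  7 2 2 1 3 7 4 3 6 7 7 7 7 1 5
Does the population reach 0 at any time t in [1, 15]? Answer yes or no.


no

t=0: X=5, d=7 → hold, X_1=5
t=1: X=5, d=2 → death, X_2=4
t=2: X=4, d=2 → death, X_3=3
t=3: X=3, d=1 → birth, X_4=4
t=4: X=4, d=3 → death, X_5=3
t=5: X=3, d=7 → hold, X_6=3
t=6: X=3, d=4 → death, X_7=2
t=7: X=2, d=3 → death, X_8=1
t=8: X=1, d=6 → hold, X_9=1
t=9: X=1, d=7 → hold, X_10=1
t=10: X=1, d=7 → hold, X_11=1
t=11: X=1, d=7 → hold, X_12=1
t=12: X=1, d=7 → hold, X_13=1
t=13: X=1, d=1 → birth, X_14=2
t=14: X=2, d=5 → hold, X_15=2


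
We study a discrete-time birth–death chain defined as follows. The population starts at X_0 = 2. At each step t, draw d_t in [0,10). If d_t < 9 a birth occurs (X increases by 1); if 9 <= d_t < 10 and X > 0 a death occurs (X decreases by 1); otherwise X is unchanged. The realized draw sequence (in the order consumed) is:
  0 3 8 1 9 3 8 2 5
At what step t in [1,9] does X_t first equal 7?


7

t=0: X=2, d=0 → birth, X_1=3
t=1: X=3, d=3 → birth, X_2=4
t=2: X=4, d=8 → birth, X_3=5
t=3: X=5, d=1 → birth, X_4=6
t=4: X=6, d=9 → death, X_5=5
t=5: X=5, d=3 → birth, X_6=6
t=6: X=6, d=8 → birth, X_7=7
t=7: X=7, d=2 → birth, X_8=8
t=8: X=8, d=5 → birth, X_9=9


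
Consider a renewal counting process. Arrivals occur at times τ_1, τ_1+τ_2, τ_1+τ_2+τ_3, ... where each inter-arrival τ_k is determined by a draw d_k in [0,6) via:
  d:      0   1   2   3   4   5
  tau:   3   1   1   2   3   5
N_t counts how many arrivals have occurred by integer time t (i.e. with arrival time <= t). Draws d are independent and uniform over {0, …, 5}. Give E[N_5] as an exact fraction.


Inter-arrival values over d=0..5: [3, 1, 1, 2, 3, 5]
Each d has probability 1/6, so the pmf of τ is: f(1) = 1/3, f(2) = 1/6, f(3) = 1/3, f(5) = 1/6
Renewal equation for m(n) = E[N_n]: condition on τ_1 = k (if k <= n, one arrival plus a fresh copy on the remaining n−k steps): m(n) = F(n) + Σ_{k<=n} f(k)·m(n−k), where F(n) = P(τ <= n) and m(0) = 0
m(1) = F(1) = 1/3
m(2) = F(2) + f(1)·m(1) = 1/2 + 1/3·1/3 = 11/18
m(3) = F(3) + f(1)·m(2) + f(2)·m(1) = 5/6 + 1/3·11/18 + 1/6·1/3 = 59/54
m(4) = F(4) + f(1)·m(3) + f(2)·m(2) + f(3)·m(1) = 5/6 + 1/3·59/54 + 1/6·11/18 + 1/3·1/3 = 457/324
m(5) = F(5) + f(1)·m(4) + f(2)·m(3) + f(3)·m(2) = 1 + 1/3·457/324 + 1/6·59/54 + 1/3·11/18 = 451/243
E[N_5] = m(5) = 451/243

451/243


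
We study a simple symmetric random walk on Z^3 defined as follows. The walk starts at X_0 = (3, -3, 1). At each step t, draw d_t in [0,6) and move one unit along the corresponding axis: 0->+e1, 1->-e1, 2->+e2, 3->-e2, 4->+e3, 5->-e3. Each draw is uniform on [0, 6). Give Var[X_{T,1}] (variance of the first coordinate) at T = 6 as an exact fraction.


Outcome values over d=0..5: [1, -1, 0, 0, 0, 0]
Σy = 0, Σy² = 2, M = 6
μ = 0/6 = 0,  σ² = 2/6 − (0)² = 1/3
Independent increments: Var[X_6] = 6·σ² = 6·(1/3) = 2

2


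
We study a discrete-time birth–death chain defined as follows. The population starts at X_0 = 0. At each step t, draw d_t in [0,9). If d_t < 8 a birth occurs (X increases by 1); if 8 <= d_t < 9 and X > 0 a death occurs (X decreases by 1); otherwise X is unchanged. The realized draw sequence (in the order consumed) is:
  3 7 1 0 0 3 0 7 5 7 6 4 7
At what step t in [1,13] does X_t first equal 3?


t=0: X=0, d=3 → birth, X_1=1
t=1: X=1, d=7 → birth, X_2=2
t=2: X=2, d=1 → birth, X_3=3
t=3: X=3, d=0 → birth, X_4=4
t=4: X=4, d=0 → birth, X_5=5
t=5: X=5, d=3 → birth, X_6=6
t=6: X=6, d=0 → birth, X_7=7
t=7: X=7, d=7 → birth, X_8=8
t=8: X=8, d=5 → birth, X_9=9
t=9: X=9, d=7 → birth, X_10=10
t=10: X=10, d=6 → birth, X_11=11
t=11: X=11, d=4 → birth, X_12=12
t=12: X=12, d=7 → birth, X_13=13

3


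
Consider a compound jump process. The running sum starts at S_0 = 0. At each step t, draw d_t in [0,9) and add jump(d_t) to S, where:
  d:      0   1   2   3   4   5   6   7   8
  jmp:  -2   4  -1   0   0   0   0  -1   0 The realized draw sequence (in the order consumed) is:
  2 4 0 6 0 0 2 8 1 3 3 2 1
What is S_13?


-1

t=0: S=0, d=2, jump=-1, S_1=-1
t=1: S=-1, d=4, jump=0, S_2=-1
t=2: S=-1, d=0, jump=-2, S_3=-3
t=3: S=-3, d=6, jump=0, S_4=-3
t=4: S=-3, d=0, jump=-2, S_5=-5
t=5: S=-5, d=0, jump=-2, S_6=-7
t=6: S=-7, d=2, jump=-1, S_7=-8
t=7: S=-8, d=8, jump=0, S_8=-8
t=8: S=-8, d=1, jump=4, S_9=-4
t=9: S=-4, d=3, jump=0, S_10=-4
t=10: S=-4, d=3, jump=0, S_11=-4
t=11: S=-4, d=2, jump=-1, S_12=-5
t=12: S=-5, d=1, jump=4, S_13=-1


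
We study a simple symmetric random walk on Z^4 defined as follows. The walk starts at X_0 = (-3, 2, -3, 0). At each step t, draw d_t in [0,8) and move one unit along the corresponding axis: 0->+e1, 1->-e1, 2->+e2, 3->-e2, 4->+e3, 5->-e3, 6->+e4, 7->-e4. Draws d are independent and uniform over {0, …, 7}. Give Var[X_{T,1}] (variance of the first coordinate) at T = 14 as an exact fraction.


Outcome values over d=0..7: [1, -1, 0, 0, 0, 0, 0, 0]
Σy = 0, Σy² = 2, M = 8
μ = 0/8 = 0,  σ² = 2/8 − (0)² = 1/4
Independent increments: Var[X_14] = 14·σ² = 14·(1/4) = 7/2

7/2


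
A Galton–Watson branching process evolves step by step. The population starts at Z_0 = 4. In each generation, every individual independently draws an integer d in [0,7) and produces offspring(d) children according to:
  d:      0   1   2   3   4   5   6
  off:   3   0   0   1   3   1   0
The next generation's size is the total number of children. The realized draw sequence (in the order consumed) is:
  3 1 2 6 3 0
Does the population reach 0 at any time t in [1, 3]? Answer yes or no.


no

gen 0: Z_0=4, draws=[3, 1, 2, 6], offspring=[1, 0, 0, 0], Z_1=1
gen 1: Z_1=1, draws=[3], offspring=[1], Z_2=1
gen 2: Z_2=1, draws=[0], offspring=[3], Z_3=3


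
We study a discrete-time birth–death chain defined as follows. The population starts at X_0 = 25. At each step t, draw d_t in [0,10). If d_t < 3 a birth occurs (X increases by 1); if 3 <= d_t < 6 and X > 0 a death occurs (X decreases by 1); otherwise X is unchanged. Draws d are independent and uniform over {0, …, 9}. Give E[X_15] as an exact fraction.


25

X can drop by at most 1 per step and X_0 = 25 > T = 15, so X_t >= 25 − t >= 10 > 0 for every t <= 15: the floor at 0 (the 'and X > 0' condition) never binds. Hence X_15 = X_0 + Σ_{t<15} Y_t with i.i.d. increments Y_t = y(d_t) ∈ {+1, −1, 0}.
Outcome values over d=0..9: [1, 1, 1, -1, -1, -1, 0, 0, 0, 0]
Σy = 0, Σy² = 6, M = 10
μ = 0/10 = 0,  σ² = 6/10 − (0)² = 3/5
E[X_15] = 25 + 15·(0) = 25


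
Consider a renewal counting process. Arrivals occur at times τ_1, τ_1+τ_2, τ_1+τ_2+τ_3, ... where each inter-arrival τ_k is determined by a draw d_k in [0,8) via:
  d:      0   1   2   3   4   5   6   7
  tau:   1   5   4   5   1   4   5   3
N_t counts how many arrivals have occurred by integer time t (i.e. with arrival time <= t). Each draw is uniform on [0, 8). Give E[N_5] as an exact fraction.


1325/1024

Inter-arrival values over d=0..7: [1, 5, 4, 5, 1, 4, 5, 3]
Each d has probability 1/8, so the pmf of τ is: f(1) = 1/4, f(3) = 1/8, f(4) = 1/4, f(5) = 3/8
Renewal equation for m(n) = E[N_n]: condition on τ_1 = k (if k <= n, one arrival plus a fresh copy on the remaining n−k steps): m(n) = F(n) + Σ_{k<=n} f(k)·m(n−k), where F(n) = P(τ <= n) and m(0) = 0
m(1) = F(1) = 1/4
m(2) = F(2) + f(1)·m(1) = 1/4 + 1/4·1/4 = 5/16
m(3) = F(3) + f(1)·m(2) = 3/8 + 1/4·5/16 = 29/64
m(4) = F(4) + f(1)·m(3) + f(3)·m(1) = 5/8 + 1/4·29/64 + 1/8·1/4 = 197/256
m(5) = F(5) + f(1)·m(4) + f(3)·m(2) + f(4)·m(1) = 1 + 1/4·197/256 + 1/8·5/16 + 1/4·1/4 = 1325/1024
E[N_5] = m(5) = 1325/1024


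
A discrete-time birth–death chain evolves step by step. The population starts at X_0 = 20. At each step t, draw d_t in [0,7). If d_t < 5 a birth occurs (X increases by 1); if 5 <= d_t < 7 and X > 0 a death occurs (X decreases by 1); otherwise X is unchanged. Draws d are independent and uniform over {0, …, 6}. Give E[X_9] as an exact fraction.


X can drop by at most 1 per step and X_0 = 20 > T = 9, so X_t >= 20 − t >= 11 > 0 for every t <= 9: the floor at 0 (the 'and X > 0' condition) never binds. Hence X_9 = X_0 + Σ_{t<9} Y_t with i.i.d. increments Y_t = y(d_t) ∈ {+1, −1, 0}.
Outcome values over d=0..6: [1, 1, 1, 1, 1, -1, -1]
Σy = 3, Σy² = 7, M = 7
μ = 3/7 = 3/7,  σ² = 7/7 − (3/7)² = 40/49
E[X_9] = 20 + 9·(3/7) = 167/7

167/7


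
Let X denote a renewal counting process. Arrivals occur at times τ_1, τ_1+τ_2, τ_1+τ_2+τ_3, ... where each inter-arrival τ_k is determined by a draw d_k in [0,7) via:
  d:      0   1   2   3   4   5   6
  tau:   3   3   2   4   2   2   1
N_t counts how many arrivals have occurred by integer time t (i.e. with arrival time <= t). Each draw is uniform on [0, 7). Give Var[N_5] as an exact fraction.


117877794/282475249

Inter-arrival values over d=0..6: [3, 3, 2, 4, 2, 2, 1]
Each d has probability 1/7, so the pmf of τ is: f(1) = 1/7, f(2) = 3/7, f(3) = 2/7, f(4) = 1/7
Let p_n(j) = P(N_n = j), with p_0 = [1]. Condition on τ_1: p_n(0) = P(τ > n), and for j >= 1, p_n(j) = Σ_{k<=n} f(k)·p_{n−k}(j−1)
p_1 = [6/7, 1/7]  (j = 0..1)
p_2 = [3/7, 27/49, 1/49]  (j = 0..2)
p_3 = [1/7, 5/7, 48/343, 1/343]  (j = 0..3)
p_4 = [0, 29/49, 130/343, 69/2401, 1/2401]  (j = 0..4)
p_5 = [0, 15/49, 195/343, 288/2401, 90/16807, 1/16807]  (j = 0..5)
E[N_5] = Σ j·p_5(j) = 30668/16807;  E[N_5²] = Σ j²·p_5(j) = 62974/16807
Var[N_5] = 62974/16807 − (30668/16807)² = 117877794/282475249


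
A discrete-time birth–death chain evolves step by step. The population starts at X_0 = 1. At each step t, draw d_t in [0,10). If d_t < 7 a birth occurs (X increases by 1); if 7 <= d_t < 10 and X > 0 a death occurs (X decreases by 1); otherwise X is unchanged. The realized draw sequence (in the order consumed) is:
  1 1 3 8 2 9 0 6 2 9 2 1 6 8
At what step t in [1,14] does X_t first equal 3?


2

t=0: X=1, d=1 → birth, X_1=2
t=1: X=2, d=1 → birth, X_2=3
t=2: X=3, d=3 → birth, X_3=4
t=3: X=4, d=8 → death, X_4=3
t=4: X=3, d=2 → birth, X_5=4
t=5: X=4, d=9 → death, X_6=3
t=6: X=3, d=0 → birth, X_7=4
t=7: X=4, d=6 → birth, X_8=5
t=8: X=5, d=2 → birth, X_9=6
t=9: X=6, d=9 → death, X_10=5
t=10: X=5, d=2 → birth, X_11=6
t=11: X=6, d=1 → birth, X_12=7
t=12: X=7, d=6 → birth, X_13=8
t=13: X=8, d=8 → death, X_14=7


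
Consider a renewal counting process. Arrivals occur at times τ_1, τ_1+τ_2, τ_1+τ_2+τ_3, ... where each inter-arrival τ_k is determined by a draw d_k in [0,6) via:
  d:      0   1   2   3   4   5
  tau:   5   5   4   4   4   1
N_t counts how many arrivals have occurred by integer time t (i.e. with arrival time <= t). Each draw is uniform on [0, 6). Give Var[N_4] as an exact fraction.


485015/1679616

Inter-arrival values over d=0..5: [5, 5, 4, 4, 4, 1]
Each d has probability 1/6, so the pmf of τ is: f(1) = 1/6, f(4) = 1/2, f(5) = 1/3
Let p_n(j) = P(N_n = j), with p_0 = [1]. Condition on τ_1: p_n(0) = P(τ > n), and for j >= 1, p_n(j) = Σ_{k<=n} f(k)·p_{n−k}(j−1)
p_1 = [5/6, 1/6]  (j = 0..1)
p_2 = [5/6, 5/36, 1/36]  (j = 0..2)
p_3 = [5/6, 5/36, 5/216, 1/216]  (j = 0..3)
p_4 = [1/3, 23/36, 5/216, 5/1296, 1/1296]  (j = 0..4)
E[N_4] = Σ j·p_4(j) = 907/1296;  E[N_4²] = Σ j²·p_4(j) = 1009/1296
Var[N_4] = 1009/1296 − (907/1296)² = 485015/1679616


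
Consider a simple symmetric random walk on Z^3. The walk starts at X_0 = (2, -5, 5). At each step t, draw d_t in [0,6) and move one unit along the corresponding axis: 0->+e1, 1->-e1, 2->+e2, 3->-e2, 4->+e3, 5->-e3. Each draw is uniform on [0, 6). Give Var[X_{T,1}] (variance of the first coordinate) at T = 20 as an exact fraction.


Outcome values over d=0..5: [1, -1, 0, 0, 0, 0]
Σy = 0, Σy² = 2, M = 6
μ = 0/6 = 0,  σ² = 2/6 − (0)² = 1/3
Independent increments: Var[X_20] = 20·σ² = 20·(1/3) = 20/3

20/3


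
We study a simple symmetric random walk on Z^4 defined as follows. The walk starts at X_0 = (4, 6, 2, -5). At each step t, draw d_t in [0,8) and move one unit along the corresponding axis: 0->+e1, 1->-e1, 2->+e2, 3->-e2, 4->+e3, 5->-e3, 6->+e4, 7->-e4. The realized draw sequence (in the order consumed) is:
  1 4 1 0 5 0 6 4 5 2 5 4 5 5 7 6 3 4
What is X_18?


t=0: X=(4, 6, 2, -5), d=1 → -e1, X_1=(3, 6, 2, -5)
t=1: X=(3, 6, 2, -5), d=4 → +e3, X_2=(3, 6, 3, -5)
t=2: X=(3, 6, 3, -5), d=1 → -e1, X_3=(2, 6, 3, -5)
t=3: X=(2, 6, 3, -5), d=0 → +e1, X_4=(3, 6, 3, -5)
t=4: X=(3, 6, 3, -5), d=5 → -e3, X_5=(3, 6, 2, -5)
t=5: X=(3, 6, 2, -5), d=0 → +e1, X_6=(4, 6, 2, -5)
t=6: X=(4, 6, 2, -5), d=6 → +e4, X_7=(4, 6, 2, -4)
t=7: X=(4, 6, 2, -4), d=4 → +e3, X_8=(4, 6, 3, -4)
t=8: X=(4, 6, 3, -4), d=5 → -e3, X_9=(4, 6, 2, -4)
t=9: X=(4, 6, 2, -4), d=2 → +e2, X_10=(4, 7, 2, -4)
t=10: X=(4, 7, 2, -4), d=5 → -e3, X_11=(4, 7, 1, -4)
t=11: X=(4, 7, 1, -4), d=4 → +e3, X_12=(4, 7, 2, -4)
t=12: X=(4, 7, 2, -4), d=5 → -e3, X_13=(4, 7, 1, -4)
t=13: X=(4, 7, 1, -4), d=5 → -e3, X_14=(4, 7, 0, -4)
t=14: X=(4, 7, 0, -4), d=7 → -e4, X_15=(4, 7, 0, -5)
t=15: X=(4, 7, 0, -5), d=6 → +e4, X_16=(4, 7, 0, -4)
t=16: X=(4, 7, 0, -4), d=3 → -e2, X_17=(4, 6, 0, -4)
t=17: X=(4, 6, 0, -4), d=4 → +e3, X_18=(4, 6, 1, -4)

(4, 6, 1, -4)


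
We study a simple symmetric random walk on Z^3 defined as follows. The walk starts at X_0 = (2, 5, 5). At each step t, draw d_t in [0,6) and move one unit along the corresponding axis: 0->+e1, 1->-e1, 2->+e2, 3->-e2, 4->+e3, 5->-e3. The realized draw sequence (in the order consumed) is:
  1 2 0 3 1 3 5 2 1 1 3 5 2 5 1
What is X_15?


(-2, 5, 2)

t=0: X=(2, 5, 5), d=1 → -e1, X_1=(1, 5, 5)
t=1: X=(1, 5, 5), d=2 → +e2, X_2=(1, 6, 5)
t=2: X=(1, 6, 5), d=0 → +e1, X_3=(2, 6, 5)
t=3: X=(2, 6, 5), d=3 → -e2, X_4=(2, 5, 5)
t=4: X=(2, 5, 5), d=1 → -e1, X_5=(1, 5, 5)
t=5: X=(1, 5, 5), d=3 → -e2, X_6=(1, 4, 5)
t=6: X=(1, 4, 5), d=5 → -e3, X_7=(1, 4, 4)
t=7: X=(1, 4, 4), d=2 → +e2, X_8=(1, 5, 4)
t=8: X=(1, 5, 4), d=1 → -e1, X_9=(0, 5, 4)
t=9: X=(0, 5, 4), d=1 → -e1, X_10=(-1, 5, 4)
t=10: X=(-1, 5, 4), d=3 → -e2, X_11=(-1, 4, 4)
t=11: X=(-1, 4, 4), d=5 → -e3, X_12=(-1, 4, 3)
t=12: X=(-1, 4, 3), d=2 → +e2, X_13=(-1, 5, 3)
t=13: X=(-1, 5, 3), d=5 → -e3, X_14=(-1, 5, 2)
t=14: X=(-1, 5, 2), d=1 → -e1, X_15=(-2, 5, 2)


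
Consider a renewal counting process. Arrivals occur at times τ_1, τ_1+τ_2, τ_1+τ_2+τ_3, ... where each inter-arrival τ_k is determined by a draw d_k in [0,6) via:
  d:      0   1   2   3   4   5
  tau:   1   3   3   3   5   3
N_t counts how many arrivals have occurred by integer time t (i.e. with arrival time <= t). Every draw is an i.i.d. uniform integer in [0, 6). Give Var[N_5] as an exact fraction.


Inter-arrival values over d=0..5: [1, 3, 3, 3, 5, 3]
Each d has probability 1/6, so the pmf of τ is: f(1) = 1/6, f(3) = 2/3, f(5) = 1/6
Let p_n(j) = P(N_n = j), with p_0 = [1]. Condition on τ_1: p_n(0) = P(τ > n), and for j >= 1, p_n(j) = Σ_{k<=n} f(k)·p_{n−k}(j−1)
p_1 = [5/6, 1/6]  (j = 0..1)
p_2 = [5/6, 5/36, 1/36]  (j = 0..2)
p_3 = [1/6, 29/36, 5/216, 1/216]  (j = 0..3)
p_4 = [1/6, 7/12, 53/216, 5/1296, 1/1296]  (j = 0..4)
p_5 = [0, 3/4, 41/216, 77/1296, 5/7776, 1/7776]  (j = 0..5)
E[N_5] = Σ j·p_5(j) = 10195/7776;  E[N_5²] = Σ j²·p_5(j) = 5333/2592
Var[N_5] = 5333/2592 − (10195/7776)² = 20470199/60466176

20470199/60466176


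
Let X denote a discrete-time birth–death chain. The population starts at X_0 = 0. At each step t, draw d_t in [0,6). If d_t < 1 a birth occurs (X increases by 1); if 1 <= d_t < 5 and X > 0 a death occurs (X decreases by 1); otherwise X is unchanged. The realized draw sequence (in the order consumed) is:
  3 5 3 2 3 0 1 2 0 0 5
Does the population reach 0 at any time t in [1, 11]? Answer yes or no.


yes

t=0: X=0, d=3 → hold, X_1=0
t=1: X=0, d=5 → hold, X_2=0
t=2: X=0, d=3 → hold, X_3=0
t=3: X=0, d=2 → hold, X_4=0
t=4: X=0, d=3 → hold, X_5=0
t=5: X=0, d=0 → birth, X_6=1
t=6: X=1, d=1 → death, X_7=0
t=7: X=0, d=2 → hold, X_8=0
t=8: X=0, d=0 → birth, X_9=1
t=9: X=1, d=0 → birth, X_10=2
t=10: X=2, d=5 → hold, X_11=2


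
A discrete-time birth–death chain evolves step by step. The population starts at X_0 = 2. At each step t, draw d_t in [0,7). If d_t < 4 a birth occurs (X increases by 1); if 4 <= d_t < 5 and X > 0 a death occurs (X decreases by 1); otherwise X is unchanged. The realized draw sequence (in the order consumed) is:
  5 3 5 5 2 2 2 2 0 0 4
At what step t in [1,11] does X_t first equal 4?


5

t=0: X=2, d=5 → hold, X_1=2
t=1: X=2, d=3 → birth, X_2=3
t=2: X=3, d=5 → hold, X_3=3
t=3: X=3, d=5 → hold, X_4=3
t=4: X=3, d=2 → birth, X_5=4
t=5: X=4, d=2 → birth, X_6=5
t=6: X=5, d=2 → birth, X_7=6
t=7: X=6, d=2 → birth, X_8=7
t=8: X=7, d=0 → birth, X_9=8
t=9: X=8, d=0 → birth, X_10=9
t=10: X=9, d=4 → death, X_11=8


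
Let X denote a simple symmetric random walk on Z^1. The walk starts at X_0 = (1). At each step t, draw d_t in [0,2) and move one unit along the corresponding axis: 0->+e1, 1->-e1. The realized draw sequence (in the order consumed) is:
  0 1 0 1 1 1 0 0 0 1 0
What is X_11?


t=0: X=(1), d=0 → +e1, X_1=(2)
t=1: X=(2), d=1 → -e1, X_2=(1)
t=2: X=(1), d=0 → +e1, X_3=(2)
t=3: X=(2), d=1 → -e1, X_4=(1)
t=4: X=(1), d=1 → -e1, X_5=(0)
t=5: X=(0), d=1 → -e1, X_6=(-1)
t=6: X=(-1), d=0 → +e1, X_7=(0)
t=7: X=(0), d=0 → +e1, X_8=(1)
t=8: X=(1), d=0 → +e1, X_9=(2)
t=9: X=(2), d=1 → -e1, X_10=(1)
t=10: X=(1), d=0 → +e1, X_11=(2)

(2)


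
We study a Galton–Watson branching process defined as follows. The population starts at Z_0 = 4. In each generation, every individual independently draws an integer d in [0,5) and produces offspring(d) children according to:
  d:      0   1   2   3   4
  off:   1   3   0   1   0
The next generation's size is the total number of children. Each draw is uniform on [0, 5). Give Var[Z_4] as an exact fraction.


Outcome values over d=0..4: [1, 3, 0, 1, 0]
Σy = 5, Σy² = 11, M = 5
μ = 5/5 = 1,  σ² = 11/5 − (1)² = 6/5
V_0 = 0, E_0 = 4
V_1 = 6/5·E_0 + (1)²·V_0 = 24/5;  E_1 = 4
V_2 = 6/5·E_1 + (1)²·V_1 = 48/5;  E_2 = 4
V_3 = 6/5·E_2 + (1)²·V_2 = 72/5;  E_3 = 4
V_4 = 6/5·E_3 + (1)²·V_3 = 96/5;  E_4 = 4

96/5


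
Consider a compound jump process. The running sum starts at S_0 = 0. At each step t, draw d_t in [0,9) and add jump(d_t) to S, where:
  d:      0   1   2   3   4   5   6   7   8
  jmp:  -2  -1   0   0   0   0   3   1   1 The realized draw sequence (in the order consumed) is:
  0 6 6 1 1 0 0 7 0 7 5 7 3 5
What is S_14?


t=0: S=0, d=0, jump=-2, S_1=-2
t=1: S=-2, d=6, jump=3, S_2=1
t=2: S=1, d=6, jump=3, S_3=4
t=3: S=4, d=1, jump=-1, S_4=3
t=4: S=3, d=1, jump=-1, S_5=2
t=5: S=2, d=0, jump=-2, S_6=0
t=6: S=0, d=0, jump=-2, S_7=-2
t=7: S=-2, d=7, jump=1, S_8=-1
t=8: S=-1, d=0, jump=-2, S_9=-3
t=9: S=-3, d=7, jump=1, S_10=-2
t=10: S=-2, d=5, jump=0, S_11=-2
t=11: S=-2, d=7, jump=1, S_12=-1
t=12: S=-1, d=3, jump=0, S_13=-1
t=13: S=-1, d=5, jump=0, S_14=-1

-1


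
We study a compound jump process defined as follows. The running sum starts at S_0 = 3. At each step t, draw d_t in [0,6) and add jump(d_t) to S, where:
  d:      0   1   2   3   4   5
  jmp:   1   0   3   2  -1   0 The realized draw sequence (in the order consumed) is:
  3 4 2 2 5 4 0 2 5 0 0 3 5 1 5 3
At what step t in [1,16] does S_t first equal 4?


t=0: S=3, d=3, jump=2, S_1=5
t=1: S=5, d=4, jump=-1, S_2=4
t=2: S=4, d=2, jump=3, S_3=7
t=3: S=7, d=2, jump=3, S_4=10
t=4: S=10, d=5, jump=0, S_5=10
t=5: S=10, d=4, jump=-1, S_6=9
t=6: S=9, d=0, jump=1, S_7=10
t=7: S=10, d=2, jump=3, S_8=13
t=8: S=13, d=5, jump=0, S_9=13
t=9: S=13, d=0, jump=1, S_10=14
t=10: S=14, d=0, jump=1, S_11=15
t=11: S=15, d=3, jump=2, S_12=17
t=12: S=17, d=5, jump=0, S_13=17
t=13: S=17, d=1, jump=0, S_14=17
t=14: S=17, d=5, jump=0, S_15=17
t=15: S=17, d=3, jump=2, S_16=19

2


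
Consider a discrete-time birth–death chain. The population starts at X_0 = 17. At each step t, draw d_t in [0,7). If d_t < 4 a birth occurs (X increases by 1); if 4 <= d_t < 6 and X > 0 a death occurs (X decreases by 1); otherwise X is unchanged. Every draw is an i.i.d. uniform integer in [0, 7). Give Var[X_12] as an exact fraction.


X can drop by at most 1 per step and X_0 = 17 > T = 12, so X_t >= 17 − t >= 5 > 0 for every t <= 12: the floor at 0 (the 'and X > 0' condition) never binds. Hence X_12 = X_0 + Σ_{t<12} Y_t with i.i.d. increments Y_t = y(d_t) ∈ {+1, −1, 0}.
Outcome values over d=0..6: [1, 1, 1, 1, -1, -1, 0]
Σy = 2, Σy² = 6, M = 7
μ = 2/7 = 2/7,  σ² = 6/7 − (2/7)² = 38/49
Independent increments: Var[X_12] = 12·σ² = 12·(38/49) = 456/49

456/49


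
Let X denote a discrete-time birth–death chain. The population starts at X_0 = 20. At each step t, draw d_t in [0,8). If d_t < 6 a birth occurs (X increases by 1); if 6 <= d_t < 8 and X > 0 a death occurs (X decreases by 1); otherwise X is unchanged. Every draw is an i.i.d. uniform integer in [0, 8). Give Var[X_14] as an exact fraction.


X can drop by at most 1 per step and X_0 = 20 > T = 14, so X_t >= 20 − t >= 6 > 0 for every t <= 14: the floor at 0 (the 'and X > 0' condition) never binds. Hence X_14 = X_0 + Σ_{t<14} Y_t with i.i.d. increments Y_t = y(d_t) ∈ {+1, −1, 0}.
Outcome values over d=0..7: [1, 1, 1, 1, 1, 1, -1, -1]
Σy = 4, Σy² = 8, M = 8
μ = 4/8 = 1/2,  σ² = 8/8 − (1/2)² = 3/4
Independent increments: Var[X_14] = 14·σ² = 14·(3/4) = 21/2

21/2


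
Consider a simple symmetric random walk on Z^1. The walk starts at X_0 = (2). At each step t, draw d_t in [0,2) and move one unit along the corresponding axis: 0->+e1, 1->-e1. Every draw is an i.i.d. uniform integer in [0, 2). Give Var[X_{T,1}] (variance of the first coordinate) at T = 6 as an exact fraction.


Outcome values over d=0..1: [1, -1]
Σy = 0, Σy² = 2, M = 2
μ = 0/2 = 0,  σ² = 2/2 − (0)² = 1
Independent increments: Var[X_6] = 6·σ² = 6·(1) = 6

6


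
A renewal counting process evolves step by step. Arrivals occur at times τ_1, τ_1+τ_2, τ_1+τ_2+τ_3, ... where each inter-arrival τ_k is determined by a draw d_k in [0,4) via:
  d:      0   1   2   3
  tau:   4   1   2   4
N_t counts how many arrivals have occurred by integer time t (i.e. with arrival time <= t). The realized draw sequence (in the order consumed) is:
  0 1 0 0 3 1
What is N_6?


2

draw d_1=0: τ_1=4, arrival time A_1=4
draw d_2=1: τ_2=1, arrival time A_2=5
draw d_3=0: τ_3=4, arrival time A_3=9
draw d_4=0: τ_4=4, arrival time A_4=13
draw d_5=3: τ_5=4, arrival time A_5=17
draw d_6=1: τ_6=1, arrival time A_6=18
N_t over t=0..6: 0:0 1:0 2:0 3:0 4:1 5:2 6:2


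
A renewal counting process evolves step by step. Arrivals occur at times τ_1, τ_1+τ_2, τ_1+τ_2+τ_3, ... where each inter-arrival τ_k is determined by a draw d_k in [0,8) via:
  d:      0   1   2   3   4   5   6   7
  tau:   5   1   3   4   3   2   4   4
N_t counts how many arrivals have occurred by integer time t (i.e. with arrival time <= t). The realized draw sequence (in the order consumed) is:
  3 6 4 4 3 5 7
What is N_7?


draw d_1=3: τ_1=4, arrival time A_1=4
draw d_2=6: τ_2=4, arrival time A_2=8
draw d_3=4: τ_3=3, arrival time A_3=11
draw d_4=4: τ_4=3, arrival time A_4=14
draw d_5=3: τ_5=4, arrival time A_5=18
draw d_6=5: τ_6=2, arrival time A_6=20
draw d_7=7: τ_7=4, arrival time A_7=24
N_t over t=0..7: 0:0 1:0 2:0 3:0 4:1 5:1 6:1 7:1

1


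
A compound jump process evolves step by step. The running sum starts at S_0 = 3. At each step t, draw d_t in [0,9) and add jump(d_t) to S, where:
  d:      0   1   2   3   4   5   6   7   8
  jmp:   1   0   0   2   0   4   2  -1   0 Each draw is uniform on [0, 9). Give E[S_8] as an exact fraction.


91/9

Outcome values over d=0..8: [1, 0, 0, 2, 0, 4, 2, -1, 0]
Σy = 8, Σy² = 26, M = 9
μ = 8/9 = 8/9,  σ² = 26/9 − (8/9)² = 170/81
E[S_8] = 3 + 8·(8/9) = 91/9


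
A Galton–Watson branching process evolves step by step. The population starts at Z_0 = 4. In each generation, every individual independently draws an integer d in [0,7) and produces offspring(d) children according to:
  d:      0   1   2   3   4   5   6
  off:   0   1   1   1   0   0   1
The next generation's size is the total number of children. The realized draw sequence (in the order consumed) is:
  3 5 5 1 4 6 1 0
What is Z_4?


gen 0: Z_0=4, draws=[3, 5, 5, 1], offspring=[1, 0, 0, 1], Z_1=2
gen 1: Z_1=2, draws=[4, 6], offspring=[0, 1], Z_2=1
gen 2: Z_2=1, draws=[1], offspring=[1], Z_3=1
gen 3: Z_3=1, draws=[0], offspring=[0], Z_4=0

0


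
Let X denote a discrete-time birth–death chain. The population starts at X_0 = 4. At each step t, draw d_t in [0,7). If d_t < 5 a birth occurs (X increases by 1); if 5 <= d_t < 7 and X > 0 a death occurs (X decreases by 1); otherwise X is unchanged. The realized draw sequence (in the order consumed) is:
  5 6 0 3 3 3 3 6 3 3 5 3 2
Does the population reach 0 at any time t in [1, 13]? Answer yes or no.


no

t=0: X=4, d=5 → death, X_1=3
t=1: X=3, d=6 → death, X_2=2
t=2: X=2, d=0 → birth, X_3=3
t=3: X=3, d=3 → birth, X_4=4
t=4: X=4, d=3 → birth, X_5=5
t=5: X=5, d=3 → birth, X_6=6
t=6: X=6, d=3 → birth, X_7=7
t=7: X=7, d=6 → death, X_8=6
t=8: X=6, d=3 → birth, X_9=7
t=9: X=7, d=3 → birth, X_10=8
t=10: X=8, d=5 → death, X_11=7
t=11: X=7, d=3 → birth, X_12=8
t=12: X=8, d=2 → birth, X_13=9


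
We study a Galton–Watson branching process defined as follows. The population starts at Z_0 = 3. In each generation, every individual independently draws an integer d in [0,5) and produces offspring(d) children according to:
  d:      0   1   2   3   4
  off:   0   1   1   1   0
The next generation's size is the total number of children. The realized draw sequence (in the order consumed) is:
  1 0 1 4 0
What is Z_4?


gen 0: Z_0=3, draws=[1, 0, 1], offspring=[1, 0, 1], Z_1=2
gen 1: Z_1=2, draws=[4, 0], offspring=[0, 0], Z_2=0
gen 2: Z_2=0, draws=[], offspring=[], Z_3=0
gen 3: Z_3=0, draws=[], offspring=[], Z_4=0

0


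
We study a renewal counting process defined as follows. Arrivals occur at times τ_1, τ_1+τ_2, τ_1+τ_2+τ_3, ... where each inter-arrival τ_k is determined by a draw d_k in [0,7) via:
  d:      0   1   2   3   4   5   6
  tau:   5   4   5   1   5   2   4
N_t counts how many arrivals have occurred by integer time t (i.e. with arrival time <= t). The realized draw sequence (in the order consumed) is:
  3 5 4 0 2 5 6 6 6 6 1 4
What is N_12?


draw d_1=3: τ_1=1, arrival time A_1=1
draw d_2=5: τ_2=2, arrival time A_2=3
draw d_3=4: τ_3=5, arrival time A_3=8
draw d_4=0: τ_4=5, arrival time A_4=13
draw d_5=2: τ_5=5, arrival time A_5=18
draw d_6=5: τ_6=2, arrival time A_6=20
draw d_7=6: τ_7=4, arrival time A_7=24
draw d_8=6: τ_8=4, arrival time A_8=28
draw d_9=6: τ_9=4, arrival time A_9=32
draw d_10=6: τ_10=4, arrival time A_10=36
draw d_11=1: τ_11=4, arrival time A_11=40
draw d_12=4: τ_12=5, arrival time A_12=45
N_t over t=0..12: 0:0 1:1 2:1 3:2 4:2 5:2 6:2 7:2 8:3 9:3 10:3 11:3 12:3

3


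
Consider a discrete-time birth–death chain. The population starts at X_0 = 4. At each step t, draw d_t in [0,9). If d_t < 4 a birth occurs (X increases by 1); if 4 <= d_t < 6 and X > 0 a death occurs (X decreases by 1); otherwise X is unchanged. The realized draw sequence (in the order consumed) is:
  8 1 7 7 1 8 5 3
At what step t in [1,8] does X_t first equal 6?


t=0: X=4, d=8 → hold, X_1=4
t=1: X=4, d=1 → birth, X_2=5
t=2: X=5, d=7 → hold, X_3=5
t=3: X=5, d=7 → hold, X_4=5
t=4: X=5, d=1 → birth, X_5=6
t=5: X=6, d=8 → hold, X_6=6
t=6: X=6, d=5 → death, X_7=5
t=7: X=5, d=3 → birth, X_8=6

5


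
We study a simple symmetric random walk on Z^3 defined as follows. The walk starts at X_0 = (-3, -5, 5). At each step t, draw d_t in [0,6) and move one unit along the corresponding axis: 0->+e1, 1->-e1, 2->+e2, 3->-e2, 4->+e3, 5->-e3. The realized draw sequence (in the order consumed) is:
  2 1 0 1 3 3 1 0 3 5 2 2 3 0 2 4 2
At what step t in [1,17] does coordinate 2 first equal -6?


6

t=0: X=(-3, -5, 5), d=2 → +e2, X_1=(-3, -4, 5)
t=1: X=(-3, -4, 5), d=1 → -e1, X_2=(-4, -4, 5)
t=2: X=(-4, -4, 5), d=0 → +e1, X_3=(-3, -4, 5)
t=3: X=(-3, -4, 5), d=1 → -e1, X_4=(-4, -4, 5)
t=4: X=(-4, -4, 5), d=3 → -e2, X_5=(-4, -5, 5)
t=5: X=(-4, -5, 5), d=3 → -e2, X_6=(-4, -6, 5)
t=6: X=(-4, -6, 5), d=1 → -e1, X_7=(-5, -6, 5)
t=7: X=(-5, -6, 5), d=0 → +e1, X_8=(-4, -6, 5)
t=8: X=(-4, -6, 5), d=3 → -e2, X_9=(-4, -7, 5)
t=9: X=(-4, -7, 5), d=5 → -e3, X_10=(-4, -7, 4)
t=10: X=(-4, -7, 4), d=2 → +e2, X_11=(-4, -6, 4)
t=11: X=(-4, -6, 4), d=2 → +e2, X_12=(-4, -5, 4)
t=12: X=(-4, -5, 4), d=3 → -e2, X_13=(-4, -6, 4)
t=13: X=(-4, -6, 4), d=0 → +e1, X_14=(-3, -6, 4)
t=14: X=(-3, -6, 4), d=2 → +e2, X_15=(-3, -5, 4)
t=15: X=(-3, -5, 4), d=4 → +e3, X_16=(-3, -5, 5)
t=16: X=(-3, -5, 5), d=2 → +e2, X_17=(-3, -4, 5)


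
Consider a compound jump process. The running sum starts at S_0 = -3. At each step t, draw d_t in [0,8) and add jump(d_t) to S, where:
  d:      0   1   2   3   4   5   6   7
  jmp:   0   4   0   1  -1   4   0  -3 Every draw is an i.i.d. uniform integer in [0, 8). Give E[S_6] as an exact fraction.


3/4

Outcome values over d=0..7: [0, 4, 0, 1, -1, 4, 0, -3]
Σy = 5, Σy² = 43, M = 8
μ = 5/8 = 5/8,  σ² = 43/8 − (5/8)² = 319/64
E[S_6] = -3 + 6·(5/8) = 3/4


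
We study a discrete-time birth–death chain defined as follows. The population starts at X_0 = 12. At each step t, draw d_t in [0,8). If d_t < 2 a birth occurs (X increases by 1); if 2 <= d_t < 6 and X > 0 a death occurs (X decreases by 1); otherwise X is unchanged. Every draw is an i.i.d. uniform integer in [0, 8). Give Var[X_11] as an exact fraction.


X can drop by at most 1 per step and X_0 = 12 > T = 11, so X_t >= 12 − t >= 1 > 0 for every t <= 11: the floor at 0 (the 'and X > 0' condition) never binds. Hence X_11 = X_0 + Σ_{t<11} Y_t with i.i.d. increments Y_t = y(d_t) ∈ {+1, −1, 0}.
Outcome values over d=0..7: [1, 1, -1, -1, -1, -1, 0, 0]
Σy = -2, Σy² = 6, M = 8
μ = -2/8 = -1/4,  σ² = 6/8 − (-1/4)² = 11/16
Independent increments: Var[X_11] = 11·σ² = 11·(11/16) = 121/16

121/16
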